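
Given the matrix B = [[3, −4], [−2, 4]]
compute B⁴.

B² = [[17, −28], [−14, 24]]
B³ = [[107, −180], [−90, 152]]
B⁴ = [[681, −1148], [−574, 968]]

[[681, −1148], [−574, 968]]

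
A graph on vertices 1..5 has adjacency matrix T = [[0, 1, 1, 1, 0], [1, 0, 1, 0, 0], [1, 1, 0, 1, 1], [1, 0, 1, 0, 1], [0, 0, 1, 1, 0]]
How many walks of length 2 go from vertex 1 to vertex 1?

3

The number of length-2 walks from vertex 1 to vertex 1 is entry (1,1) of T^2, where T is the adjacency matrix.
T^2 = [[3, 1, 2, 1, 2], [1, 2, 1, 2, 1], [2, 1, 4, 2, 1], [1, 2, 2, 3, 1], [2, 1, 1, 1, 2]]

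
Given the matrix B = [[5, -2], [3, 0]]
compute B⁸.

[[19171, -12610], [18915, -12354]]

tr B = 5 and det B = 6, so the characteristic polynomial is λ² − (5)λ + (6) with roots 3 and 2.
Eigenvectors give P = [[1, -2], [1, -3]] with P⁻¹ = [[3, -2], [1, -1]], and B = P·diag(3, 2)·P⁻¹.
Then B⁸ = P·diag(6561, 256)·P⁻¹ = [[6561, -512], [6561, -768]] · [[3, -2], [1, -1]] = [[19171, -12610], [18915, -12354]].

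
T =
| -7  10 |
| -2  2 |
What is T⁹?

tr T = -5 and det T = 6, so the characteristic polynomial is λ² − (-5)λ + (6) with roots -2 and -3.
Eigenvectors give P = [[2, -5], [1, -2]] with P⁻¹ = [[-2, 5], [-1, 2]], and T = P·diag(-2, -3)·P⁻¹.
Then T⁹ = P·diag(-512, -19683)·P⁻¹ = [[-1024, 98415], [-512, 39366]] · [[-2, 5], [-1, 2]] = [[-96367, 191710], [-38342, 76172]].

[[-96367, 191710], [-38342, 76172]]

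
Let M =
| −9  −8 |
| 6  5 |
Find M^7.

tr M = −4 and det M = 3, so the characteristic polynomial is λ² − (−4)λ + (3) with roots −3 and −1.
Eigenvectors give P = [[−4, −1], [3, 1]] with P⁻¹ = [[−1, −1], [3, 4]], and M = P·diag(−3, −1)·P⁻¹.
Then M^7 = P·diag(−2187, −1)·P⁻¹ = [[8748, 1], [−6561, −1]] · [[−1, −1], [3, 4]] = [[−8745, −8744], [6558, 6557]].

[[−8745, −8744], [6558, 6557]]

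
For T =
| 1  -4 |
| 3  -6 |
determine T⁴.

tr T = -5 and det T = 6, so the characteristic polynomial is λ² − (-5)λ + (6) with roots -3 and -2.
Eigenvectors give P = [[1, 4], [1, 3]] with P⁻¹ = [[-3, 4], [1, -1]], and T = P·diag(-3, -2)·P⁻¹.
Then T⁴ = P·diag(81, 16)·P⁻¹ = [[81, 64], [81, 48]] · [[-3, 4], [1, -1]] = [[-179, 260], [-195, 276]].

[[-179, 260], [-195, 276]]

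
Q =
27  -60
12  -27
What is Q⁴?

tr Q = 0 and det Q = -9, so the characteristic polynomial is λ² − (0)λ + (-9) with roots 3 and -3.
Eigenvectors give P = [[-5, 2], [-2, 1]] with P⁻¹ = [[-1, 2], [-2, 5]], and Q = P·diag(3, -3)·P⁻¹.
Then Q⁴ = P·diag(81, 81)·P⁻¹ = [[-405, 162], [-162, 81]] · [[-1, 2], [-2, 5]] = [[81, 0], [0, 81]].

[[81, 0], [0, 81]]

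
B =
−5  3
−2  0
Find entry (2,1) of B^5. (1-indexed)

tr B = −5 and det B = 6, so the characteristic polynomial is λ² − (−5)λ + (6) with roots −3 and −2.
Eigenvectors give P = [[3, 1], [2, 1]] with P⁻¹ = [[1, −1], [−2, 3]], and B = P·diag(−3, −2)·P⁻¹.
Then B^5 = P·diag(−243, −32)·P⁻¹ = [[−729, −32], [−486, −32]] · [[1, −1], [−2, 3]] = [[−665, 633], [−422, 390]].

−422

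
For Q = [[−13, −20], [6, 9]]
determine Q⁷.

tr Q = −4 and det Q = 3, so the characteristic polynomial is λ² − (−4)λ + (3) with roots −1 and −3.
Eigenvectors give P = [[−5, −2], [3, 1]] with P⁻¹ = [[1, 2], [−3, −5]], and Q = P·diag(−1, −3)·P⁻¹.
Then Q⁷ = P·diag(−1, −2187)·P⁻¹ = [[5, 4374], [−3, −2187]] · [[1, 2], [−3, −5]] = [[−13117, −21860], [6558, 10929]].

[[−13117, −21860], [6558, 10929]]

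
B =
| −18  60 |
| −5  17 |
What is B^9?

[[−80268, 242340], [−20195, 61097]]

tr B = −1 and det B = −6, so the characteristic polynomial is λ² − (−1)λ + (−6) with roots 2 and −3.
Eigenvectors give P = [[3, 4], [1, 1]] with P⁻¹ = [[−1, 4], [1, −3]], and B = P·diag(2, −3)·P⁻¹.
Then B^9 = P·diag(512, −19683)·P⁻¹ = [[1536, −78732], [512, −19683]] · [[−1, 4], [1, −3]] = [[−80268, 242340], [−20195, 61097]].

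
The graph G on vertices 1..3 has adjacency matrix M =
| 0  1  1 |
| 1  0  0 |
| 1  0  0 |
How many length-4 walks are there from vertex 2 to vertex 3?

2

The number of length-4 walks from vertex 2 to vertex 3 is entry (2,3) of M^4, where M is the adjacency matrix.
M^2 = [[2, 0, 0], [0, 1, 1], [0, 1, 1]]
M^3 = [[0, 2, 2], [2, 0, 0], [2, 0, 0]]
M^4 = [[4, 0, 0], [0, 2, 2], [0, 2, 2]]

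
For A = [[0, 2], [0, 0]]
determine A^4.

[[0, 0], [0, 0]]

A is strictly triangular, hence nilpotent: A^2 = 0, so A^4 = 0.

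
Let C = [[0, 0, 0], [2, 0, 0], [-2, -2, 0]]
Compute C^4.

[[0, 0, 0], [0, 0, 0], [0, 0, 0]]

C is strictly triangular, hence nilpotent: C^3 = 0, so C^4 = 0.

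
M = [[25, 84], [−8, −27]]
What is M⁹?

[[118105, 413364], [−39368, −137787]]

tr M = −2 and det M = −3, so the characteristic polynomial is λ² − (−2)λ + (−3) with roots −3 and 1.
Eigenvectors give P = [[3, −7], [−1, 2]] with P⁻¹ = [[−2, −7], [−1, −3]], and M = P·diag(−3, 1)·P⁻¹.
Then M⁹ = P·diag(−19683, 1)·P⁻¹ = [[−59049, −7], [19683, 2]] · [[−2, −7], [−1, −3]] = [[118105, 413364], [−39368, −137787]].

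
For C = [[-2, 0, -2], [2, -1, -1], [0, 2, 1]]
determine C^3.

C^2 = [[4, -4, 2], [-6, -1, -4], [4, 0, -1]]
C^3 = [[-16, 8, -2], [10, -7, 9], [-8, -2, -9]]

[[-16, 8, -2], [10, -7, 9], [-8, -2, -9]]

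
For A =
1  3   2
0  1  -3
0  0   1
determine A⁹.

A = I + N where N = [[0, 3, 2], [0, 0, -3], [0, 0, 0]] is strictly upper-triangular, so N³ = 0.
(I + N)⁹ = I + 9·N + 36·N² = [[1, 27, -306], [0, 1, -27], [0, 0, 1]].

[[1, 27, -306], [0, 1, -27], [0, 0, 1]]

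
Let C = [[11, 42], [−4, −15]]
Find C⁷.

tr C = −4 and det C = 3, so the characteristic polynomial is λ² − (−4)λ + (3) with roots −1 and −3.
Eigenvectors give P = [[7, −3], [−2, 1]] with P⁻¹ = [[1, 3], [2, 7]], and C = P·diag(−1, −3)·P⁻¹.
Then C⁷ = P·diag(−1, −2187)·P⁻¹ = [[−7, 6561], [2, −2187]] · [[1, 3], [2, 7]] = [[13115, 45906], [−4372, −15303]].

[[13115, 45906], [−4372, −15303]]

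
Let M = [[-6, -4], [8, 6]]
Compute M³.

tr M = 0 and det M = -4, so the characteristic polynomial is λ² − (0)λ + (-4) with roots 2 and -2.
Eigenvectors give P = [[1, -1], [-2, 1]] with P⁻¹ = [[-1, -1], [-2, -1]], and M = P·diag(2, -2)·P⁻¹.
Then M³ = P·diag(8, -8)·P⁻¹ = [[8, 8], [-16, -8]] · [[-1, -1], [-2, -1]] = [[-24, -16], [32, 24]].

[[-24, -16], [32, 24]]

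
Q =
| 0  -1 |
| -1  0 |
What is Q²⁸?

Q² = I (check: tr Q = 0 and det Q = -1), so Q²⁸ = I since 28 is even.

[[1, 0], [0, 1]]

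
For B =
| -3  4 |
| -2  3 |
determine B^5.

[[-3, 4], [-2, 3]]

B² = I (check: tr B = 0 and det B = -1), so B^5 = B since 5 is odd.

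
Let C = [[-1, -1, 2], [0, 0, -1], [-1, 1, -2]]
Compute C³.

[[6, -4, 5], [-3, 1, -1], [-4, -2, 5]]

C² = [[-1, 3, -5], [1, -1, 2], [3, -1, 1]]
C³ = [[6, -4, 5], [-3, 1, -1], [-4, -2, 5]]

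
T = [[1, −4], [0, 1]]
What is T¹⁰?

T = I + N where N = [[0, −4], [0, 0]] is strictly upper-triangular, so N² = 0.
(I + N)¹⁰ = I + 10·N = [[1, −40], [0, 1]].

[[1, −40], [0, 1]]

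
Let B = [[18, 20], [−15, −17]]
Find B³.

[[132, 140], [−105, −113]]

tr B = 1 and det B = −6, so the characteristic polynomial is λ² − (1)λ + (−6) with roots −2 and 3.
Eigenvectors give P = [[−1, −4], [1, 3]] with P⁻¹ = [[3, 4], [−1, −1]], and B = P·diag(−2, 3)·P⁻¹.
Then B³ = P·diag(−8, 27)·P⁻¹ = [[8, −108], [−8, 81]] · [[3, 4], [−1, −1]] = [[132, 140], [−105, −113]].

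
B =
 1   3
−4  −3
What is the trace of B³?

B² = [[−11, −6], [8, −3]]
B³ = [[13, −15], [20, 33]]

46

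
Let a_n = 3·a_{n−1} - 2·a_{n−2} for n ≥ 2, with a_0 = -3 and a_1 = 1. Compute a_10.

With companion matrix C = [[3, -2], [1, 0]], [a_n, a_{n−1}]ᵀ = C·[a_{n−1}, a_{n−2}]ᵀ, so [a_10, a_9]ᵀ = C^9·[a_1, a_0]ᵀ.
C^9 = [[1023, -1022], [511, -510]], giving [a_10, a_9]ᵀ = [[4089], [2041]].

4089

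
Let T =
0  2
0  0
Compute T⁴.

T is strictly triangular, hence nilpotent: T² = 0, so T⁴ = 0.

[[0, 0], [0, 0]]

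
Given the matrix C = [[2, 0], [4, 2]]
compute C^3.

[[8, 0], [48, 8]]

C^2 = [[4, 0], [16, 4]]
C^3 = [[8, 0], [48, 8]]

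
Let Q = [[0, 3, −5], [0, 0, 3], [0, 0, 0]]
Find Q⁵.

[[0, 0, 0], [0, 0, 0], [0, 0, 0]]

Q is strictly triangular, hence nilpotent: Q³ = 0, so Q⁵ = 0.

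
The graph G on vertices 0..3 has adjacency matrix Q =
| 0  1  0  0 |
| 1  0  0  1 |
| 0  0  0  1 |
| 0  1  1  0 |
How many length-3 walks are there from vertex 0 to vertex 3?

0

The number of length-3 walks from vertex 0 to vertex 3 is entry (0,3) of Q³, where Q is the adjacency matrix.
Q² = [[1, 0, 0, 1], [0, 2, 1, 0], [0, 1, 1, 0], [1, 0, 0, 2]]
Q³ = [[0, 2, 1, 0], [2, 0, 0, 3], [1, 0, 0, 2], [0, 3, 2, 0]]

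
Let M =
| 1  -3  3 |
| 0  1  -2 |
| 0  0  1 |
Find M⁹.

M = I + N where N = [[0, -3, 3], [0, 0, -2], [0, 0, 0]] is strictly upper-triangular, so N³ = 0.
(I + N)⁹ = I + 9·N + 36·N² = [[1, -27, 243], [0, 1, -18], [0, 0, 1]].

[[1, -27, 243], [0, 1, -18], [0, 0, 1]]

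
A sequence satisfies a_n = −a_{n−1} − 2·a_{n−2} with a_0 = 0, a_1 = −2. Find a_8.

With companion matrix M = [[−1, −2], [1, 0]], [a_n, a_{n−1}]ᵀ = M·[a_{n−1}, a_{n−2}]ᵀ, so [a_8, a_7]ᵀ = M⁷·[a_1, a_0]ᵀ.
M⁷ = [[3, −14], [7, 10]], giving [a_8, a_7]ᵀ = [[−6], [−14]].

−6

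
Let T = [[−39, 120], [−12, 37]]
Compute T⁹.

[[−196839, 590520], [−59052, 177157]]

tr T = −2 and det T = −3, so the characteristic polynomial is λ² − (−2)λ + (−3) with roots −3 and 1.
Eigenvectors give P = [[10, −3], [3, −1]] with P⁻¹ = [[1, −3], [3, −10]], and T = P·diag(−3, 1)·P⁻¹.
Then T⁹ = P·diag(−19683, 1)·P⁻¹ = [[−196830, −3], [−59049, −1]] · [[1, −3], [3, −10]] = [[−196839, 590520], [−59052, 177157]].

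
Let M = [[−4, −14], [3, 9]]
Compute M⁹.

[[−114514, −268394], [57513, 134709]]

tr M = 5 and det M = 6, so the characteristic polynomial is λ² − (5)λ + (6) with roots 3 and 2.
Eigenvectors give P = [[2, 7], [−1, −3]] with P⁻¹ = [[−3, −7], [1, 2]], and M = P·diag(3, 2)·P⁻¹.
Then M⁹ = P·diag(19683, 512)·P⁻¹ = [[39366, 3584], [−19683, −1536]] · [[−3, −7], [1, 2]] = [[−114514, −268394], [57513, 134709]].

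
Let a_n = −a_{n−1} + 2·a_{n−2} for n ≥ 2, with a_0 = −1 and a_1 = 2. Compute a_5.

With companion matrix M = [[−1, 2], [1, 0]], [a_n, a_{n−1}]ᵀ = M·[a_{n−1}, a_{n−2}]ᵀ, so [a_5, a_4]ᵀ = M⁴·[a_1, a_0]ᵀ.
M⁴ = [[11, −10], [−5, 6]], giving [a_5, a_4]ᵀ = [[32], [−16]].

32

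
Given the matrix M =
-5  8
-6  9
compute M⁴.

[[-239, 320], [-240, 321]]

tr M = 4 and det M = 3, so the characteristic polynomial is λ² − (4)λ + (3) with roots 1 and 3.
Eigenvectors give P = [[-4, 1], [-3, 1]] with P⁻¹ = [[-1, 1], [-3, 4]], and M = P·diag(1, 3)·P⁻¹.
Then M⁴ = P·diag(1, 81)·P⁻¹ = [[-4, 81], [-3, 81]] · [[-1, 1], [-3, 4]] = [[-239, 320], [-240, 321]].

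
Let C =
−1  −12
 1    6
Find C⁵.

tr C = 5 and det C = 6, so the characteristic polynomial is λ² − (5)λ + (6) with roots 2 and 3.
Eigenvectors give P = [[−4, 3], [1, −1]] with P⁻¹ = [[−1, −3], [−1, −4]], and C = P·diag(2, 3)·P⁻¹.
Then C⁵ = P·diag(32, 243)·P⁻¹ = [[−128, 729], [32, −243]] · [[−1, −3], [−1, −4]] = [[−601, −2532], [211, 876]].

[[−601, −2532], [211, 876]]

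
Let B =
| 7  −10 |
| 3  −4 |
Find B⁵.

tr B = 3 and det B = 2, so the characteristic polynomial is λ² − (3)λ + (2) with roots 1 and 2.
Eigenvectors give P = [[−5, 2], [−3, 1]] with P⁻¹ = [[1, −2], [3, −5]], and B = P·diag(1, 2)·P⁻¹.
Then B⁵ = P·diag(1, 32)·P⁻¹ = [[−5, 64], [−3, 32]] · [[1, −2], [3, −5]] = [[187, −310], [93, −154]].

[[187, −310], [93, −154]]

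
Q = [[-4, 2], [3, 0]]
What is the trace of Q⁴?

712

Q² = [[22, -8], [-12, 6]]
Q³ = [[-112, 44], [66, -24]]
Q⁴ = [[580, -224], [-336, 132]]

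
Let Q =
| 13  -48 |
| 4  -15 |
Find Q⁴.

[[-239, 960], [-80, 321]]

tr Q = -2 and det Q = -3, so the characteristic polynomial is λ² − (-2)λ + (-3) with roots 1 and -3.
Eigenvectors give P = [[4, 3], [1, 1]] with P⁻¹ = [[1, -3], [-1, 4]], and Q = P·diag(1, -3)·P⁻¹.
Then Q⁴ = P·diag(1, 81)·P⁻¹ = [[4, 243], [1, 81]] · [[1, -3], [-1, 4]] = [[-239, 960], [-80, 321]].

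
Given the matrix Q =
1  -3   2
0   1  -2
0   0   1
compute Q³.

[[1, -9, 24], [0, 1, -6], [0, 0, 1]]

Q = I + N where N = [[0, -3, 2], [0, 0, -2], [0, 0, 0]] is strictly upper-triangular, so N³ = 0.
(I + N)³ = I + 3·N + 3·N² = [[1, -9, 24], [0, 1, -6], [0, 0, 1]].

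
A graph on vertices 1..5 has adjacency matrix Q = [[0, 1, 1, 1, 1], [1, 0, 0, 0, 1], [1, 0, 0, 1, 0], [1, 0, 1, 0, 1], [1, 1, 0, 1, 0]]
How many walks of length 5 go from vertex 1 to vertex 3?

The number of length-5 walks from vertex 1 to vertex 3 is entry (1,3) of Q^5, where Q is the adjacency matrix.
Q^2 = [[4, 1, 1, 2, 2], [1, 2, 1, 2, 1], [1, 1, 2, 1, 2], [2, 2, 1, 3, 1], [2, 1, 2, 1, 3]]
Q^3 = [[6, 6, 6, 7, 7], [6, 2, 3, 3, 5], [6, 3, 2, 5, 3], [7, 3, 5, 4, 7], [7, 5, 3, 7, 4]]
Q^4 = [[26, 13, 13, 19, 19], [13, 11, 9, 14, 11], [13, 9, 11, 11, 14], [19, 14, 11, 19, 14], [19, 11, 14, 14, 19]]
Q^5 = [[64, 45, 45, 58, 58], [45, 24, 27, 33, 38], [45, 27, 24, 38, 33], [58, 33, 38, 44, 52], [58, 38, 33, 52, 44]]

45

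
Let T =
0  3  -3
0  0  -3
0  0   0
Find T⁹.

[[0, 0, 0], [0, 0, 0], [0, 0, 0]]

T is strictly triangular, hence nilpotent: T³ = 0, so T⁹ = 0.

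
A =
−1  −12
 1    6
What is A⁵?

tr A = 5 and det A = 6, so the characteristic polynomial is λ² − (5)λ + (6) with roots 3 and 2.
Eigenvectors give P = [[−3, −4], [1, 1]] with P⁻¹ = [[1, 4], [−1, −3]], and A = P·diag(3, 2)·P⁻¹.
Then A⁵ = P·diag(243, 32)·P⁻¹ = [[−729, −128], [243, 32]] · [[1, 4], [−1, −3]] = [[−601, −2532], [211, 876]].

[[−601, −2532], [211, 876]]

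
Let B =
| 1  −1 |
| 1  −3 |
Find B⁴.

[[−4, 16], [−16, 60]]

B² = [[0, 2], [−2, 8]]
B³ = [[2, −6], [6, −22]]
B⁴ = [[−4, 16], [−16, 60]]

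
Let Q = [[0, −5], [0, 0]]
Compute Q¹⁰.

Q is strictly triangular, hence nilpotent: Q² = 0, so Q¹⁰ = 0.

[[0, 0], [0, 0]]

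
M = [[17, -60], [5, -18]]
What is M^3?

tr M = -1 and det M = -6, so the characteristic polynomial is λ² − (-1)λ + (-6) with roots 2 and -3.
Eigenvectors give P = [[-4, -3], [-1, -1]] with P⁻¹ = [[-1, 3], [1, -4]], and M = P·diag(2, -3)·P⁻¹.
Then M^3 = P·diag(8, -27)·P⁻¹ = [[-32, 81], [-8, 27]] · [[-1, 3], [1, -4]] = [[113, -420], [35, -132]].

[[113, -420], [35, -132]]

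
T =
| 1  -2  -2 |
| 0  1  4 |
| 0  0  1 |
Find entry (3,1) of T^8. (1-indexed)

T = I + N where N = [[0, -2, -2], [0, 0, 4], [0, 0, 0]] is strictly upper-triangular, so N^3 = 0.
(I + N)^8 = I + 8·N + 28·N^2 = [[1, -16, -240], [0, 1, 32], [0, 0, 1]].

0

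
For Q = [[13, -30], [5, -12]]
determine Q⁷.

tr Q = 1 and det Q = -6, so the characteristic polynomial is λ² − (1)λ + (-6) with roots 3 and -2.
Eigenvectors give P = [[3, 2], [1, 1]] with P⁻¹ = [[1, -2], [-1, 3]], and Q = P·diag(3, -2)·P⁻¹.
Then Q⁷ = P·diag(2187, -128)·P⁻¹ = [[6561, -256], [2187, -128]] · [[1, -2], [-1, 3]] = [[6817, -13890], [2315, -4758]].

[[6817, -13890], [2315, -4758]]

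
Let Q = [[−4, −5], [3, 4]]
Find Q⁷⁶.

[[1, 0], [0, 1]]

Q² = I (check: tr Q = 0 and det Q = −1), so Q⁷⁶ = I since 76 is even.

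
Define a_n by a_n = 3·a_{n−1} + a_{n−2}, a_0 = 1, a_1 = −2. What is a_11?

With companion matrix T = [[3, 1], [1, 0]], [a_n, a_{n−1}]ᵀ = T·[a_{n−1}, a_{n−2}]ᵀ, so [a_11, a_10]ᵀ = T¹⁰·[a_1, a_0]ᵀ.
T¹⁰ = [[141481, 42837], [42837, 12970]], giving [a_11, a_10]ᵀ = [[−240125], [−72704]].

−240125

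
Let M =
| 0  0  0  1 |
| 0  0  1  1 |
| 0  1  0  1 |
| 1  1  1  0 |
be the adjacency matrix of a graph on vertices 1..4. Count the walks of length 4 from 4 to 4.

The number of length-4 walks from vertex 4 to vertex 4 is entry (4,4) of M^4, where M is the adjacency matrix.
M^2 = [[1, 1, 1, 0], [1, 2, 1, 1], [1, 1, 2, 1], [0, 1, 1, 3]]
M^3 = [[0, 1, 1, 3], [1, 2, 3, 4], [1, 3, 2, 4], [3, 4, 4, 2]]
M^4 = [[3, 4, 4, 2], [4, 7, 6, 6], [4, 6, 7, 6], [2, 6, 6, 11]]

11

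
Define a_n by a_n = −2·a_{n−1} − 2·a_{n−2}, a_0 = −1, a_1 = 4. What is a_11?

64

With companion matrix A = [[−2, −2], [1, 0]], [a_n, a_{n−1}]ᵀ = A·[a_{n−1}, a_{n−2}]ᵀ, so [a_11, a_10]ᵀ = A¹⁰·[a_1, a_0]ᵀ.
A¹⁰ = [[32, 64], [−32, −32]], giving [a_11, a_10]ᵀ = [[64], [−96]].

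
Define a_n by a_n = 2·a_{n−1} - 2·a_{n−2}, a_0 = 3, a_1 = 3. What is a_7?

With companion matrix B = [[2, -2], [1, 0]], [a_n, a_{n−1}]ᵀ = B·[a_{n−1}, a_{n−2}]ᵀ, so [a_7, a_6]ᵀ = B^6·[a_1, a_0]ᵀ.
B^6 = [[-8, 16], [-8, 8]], giving [a_7, a_6]ᵀ = [[24], [0]].

24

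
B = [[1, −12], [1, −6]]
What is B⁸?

[[−18659, 75660], [−6305, 25476]]

tr B = −5 and det B = 6, so the characteristic polynomial is λ² − (−5)λ + (6) with roots −2 and −3.
Eigenvectors give P = [[4, 3], [1, 1]] with P⁻¹ = [[1, −3], [−1, 4]], and B = P·diag(−2, −3)·P⁻¹.
Then B⁸ = P·diag(256, 6561)·P⁻¹ = [[1024, 19683], [256, 6561]] · [[1, −3], [−1, 4]] = [[−18659, 75660], [−6305, 25476]].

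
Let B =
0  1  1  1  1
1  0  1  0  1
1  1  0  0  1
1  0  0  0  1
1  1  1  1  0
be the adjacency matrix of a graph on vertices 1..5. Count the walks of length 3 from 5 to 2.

9

The number of length-3 walks from vertex 5 to vertex 2 is entry (5,2) of B^3, where B is the adjacency matrix.
B^2 = [[4, 2, 2, 1, 3], [2, 3, 2, 2, 2], [2, 2, 3, 2, 2], [1, 2, 2, 2, 1], [3, 2, 2, 1, 4]]
B^3 = [[8, 9, 9, 7, 9], [9, 6, 7, 4, 9], [9, 7, 6, 4, 9], [7, 4, 4, 2, 7], [9, 9, 9, 7, 8]]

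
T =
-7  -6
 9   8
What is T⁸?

[[-509, -510], [765, 766]]

tr T = 1 and det T = -2, so the characteristic polynomial is λ² − (1)λ + (-2) with roots -1 and 2.
Eigenvectors give P = [[-1, -2], [1, 3]] with P⁻¹ = [[-3, -2], [1, 1]], and T = P·diag(-1, 2)·P⁻¹.
Then T⁸ = P·diag(1, 256)·P⁻¹ = [[-1, -512], [1, 768]] · [[-3, -2], [1, 1]] = [[-509, -510], [765, 766]].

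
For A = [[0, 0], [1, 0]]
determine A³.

[[0, 0], [0, 0]]

A is strictly triangular, hence nilpotent: A² = 0, so A³ = 0.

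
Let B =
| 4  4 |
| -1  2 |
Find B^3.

B^2 = [[12, 24], [-6, 0]]
B^3 = [[24, 96], [-24, -24]]

[[24, 96], [-24, -24]]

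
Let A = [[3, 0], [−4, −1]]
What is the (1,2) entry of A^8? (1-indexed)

tr A = 2 and det A = −3, so the characteristic polynomial is λ² − (2)λ + (−3) with roots −1 and 3.
Eigenvectors give P = [[0, 1], [−1, −1]] with P⁻¹ = [[−1, −1], [1, 0]], and A = P·diag(−1, 3)·P⁻¹.
Then A^8 = P·diag(1, 6561)·P⁻¹ = [[0, 6561], [−1, −6561]] · [[−1, −1], [1, 0]] = [[6561, 0], [−6560, 1]].

0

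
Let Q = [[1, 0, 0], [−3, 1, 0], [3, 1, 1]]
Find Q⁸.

[[1, 0, 0], [−24, 1, 0], [−60, 8, 1]]

Q = I + N where N = [[0, 0, 0], [−3, 0, 0], [3, 1, 0]] is strictly lower-triangular, so N³ = 0.
(I + N)⁸ = I + 8·N + 28·N² = [[1, 0, 0], [−24, 1, 0], [−60, 8, 1]].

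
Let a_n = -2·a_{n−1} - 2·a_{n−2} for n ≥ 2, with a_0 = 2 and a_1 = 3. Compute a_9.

With companion matrix M = [[-2, -2], [1, 0]], [a_n, a_{n−1}]ᵀ = M·[a_{n−1}, a_{n−2}]ᵀ, so [a_9, a_8]ᵀ = M⁸·[a_1, a_0]ᵀ.
M⁸ = [[16, 0], [0, 16]], giving [a_9, a_8]ᵀ = [[48], [32]].

48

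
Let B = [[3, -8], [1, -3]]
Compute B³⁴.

B² = I (check: tr B = 0 and det B = -1), so B³⁴ = I since 34 is even.

[[1, 0], [0, 1]]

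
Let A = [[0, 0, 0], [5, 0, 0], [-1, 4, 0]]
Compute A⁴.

A is strictly triangular, hence nilpotent: A³ = 0, so A⁴ = 0.

[[0, 0, 0], [0, 0, 0], [0, 0, 0]]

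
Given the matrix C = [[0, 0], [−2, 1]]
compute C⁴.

C² = [[0, 0], [−2, 1]]
C³ = [[0, 0], [−2, 1]]
C⁴ = [[0, 0], [−2, 1]]

[[0, 0], [−2, 1]]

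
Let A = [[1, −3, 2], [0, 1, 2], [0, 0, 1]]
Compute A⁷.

[[1, −21, −112], [0, 1, 14], [0, 0, 1]]

A = I + N where N = [[0, −3, 2], [0, 0, 2], [0, 0, 0]] is strictly upper-triangular, so N³ = 0.
(I + N)⁷ = I + 7·N + 21·N² = [[1, −21, −112], [0, 1, 14], [0, 0, 1]].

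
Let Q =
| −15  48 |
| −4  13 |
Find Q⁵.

tr Q = −2 and det Q = −3, so the characteristic polynomial is λ² − (−2)λ + (−3) with roots 1 and −3.
Eigenvectors give P = [[3, 4], [1, 1]] with P⁻¹ = [[−1, 4], [1, −3]], and Q = P·diag(1, −3)·P⁻¹.
Then Q⁵ = P·diag(1, −243)·P⁻¹ = [[3, −972], [1, −243]] · [[−1, 4], [1, −3]] = [[−975, 2928], [−244, 733]].

[[−975, 2928], [−244, 733]]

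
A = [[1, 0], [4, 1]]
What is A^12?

A = I + N where N = [[0, 0], [4, 0]] is strictly lower-triangular, so N^2 = 0.
(I + N)^12 = I + 12·N = [[1, 0], [48, 1]].

[[1, 0], [48, 1]]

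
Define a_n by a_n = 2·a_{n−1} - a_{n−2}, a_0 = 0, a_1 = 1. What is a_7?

7

With companion matrix T = [[2, -1], [1, 0]], [a_n, a_{n−1}]ᵀ = T·[a_{n−1}, a_{n−2}]ᵀ, so [a_7, a_6]ᵀ = T⁶·[a_1, a_0]ᵀ.
T⁶ = [[7, -6], [6, -5]], giving [a_7, a_6]ᵀ = [[7], [6]].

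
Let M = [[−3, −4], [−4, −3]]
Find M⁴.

M² = [[25, 24], [24, 25]]
M³ = [[−171, −172], [−172, −171]]
M⁴ = [[1201, 1200], [1200, 1201]]

[[1201, 1200], [1200, 1201]]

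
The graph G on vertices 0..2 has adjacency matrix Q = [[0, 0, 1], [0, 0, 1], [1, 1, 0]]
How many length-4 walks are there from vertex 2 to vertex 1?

0

The number of length-4 walks from vertex 2 to vertex 1 is entry (2,1) of Q⁴, where Q is the adjacency matrix.
Q² = [[1, 1, 0], [1, 1, 0], [0, 0, 2]]
Q³ = [[0, 0, 2], [0, 0, 2], [2, 2, 0]]
Q⁴ = [[2, 2, 0], [2, 2, 0], [0, 0, 4]]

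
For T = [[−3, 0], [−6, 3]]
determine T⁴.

tr T = 0 and det T = −9, so the characteristic polynomial is λ² − (0)λ + (−9) with roots −3 and 3.
Eigenvectors give P = [[1, 0], [1, −1]] with P⁻¹ = [[1, 0], [1, −1]], and T = P·diag(−3, 3)·P⁻¹.
Then T⁴ = P·diag(81, 81)·P⁻¹ = [[81, 0], [81, −81]] · [[1, 0], [1, −1]] = [[81, 0], [0, 81]].

[[81, 0], [0, 81]]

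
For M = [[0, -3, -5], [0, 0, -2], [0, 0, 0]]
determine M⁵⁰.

[[0, 0, 0], [0, 0, 0], [0, 0, 0]]

M is strictly triangular, hence nilpotent: M³ = 0, so M⁵⁰ = 0.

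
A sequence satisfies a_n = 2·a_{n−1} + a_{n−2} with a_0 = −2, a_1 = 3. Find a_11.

12467

With companion matrix B = [[2, 1], [1, 0]], [a_n, a_{n−1}]ᵀ = B·[a_{n−1}, a_{n−2}]ᵀ, so [a_11, a_10]ᵀ = B¹⁰·[a_1, a_0]ᵀ.
B¹⁰ = [[5741, 2378], [2378, 985]], giving [a_11, a_10]ᵀ = [[12467], [5164]].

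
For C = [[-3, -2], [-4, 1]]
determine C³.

[[-67, -30], [-60, -7]]

C² = [[17, 4], [8, 9]]
C³ = [[-67, -30], [-60, -7]]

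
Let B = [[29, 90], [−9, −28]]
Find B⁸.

tr B = 1 and det B = −2, so the characteristic polynomial is λ² − (1)λ + (−2) with roots 2 and −1.
Eigenvectors give P = [[10, −3], [−3, 1]] with P⁻¹ = [[1, 3], [3, 10]], and B = P·diag(2, −1)·P⁻¹.
Then B⁸ = P·diag(256, 1)·P⁻¹ = [[2560, −3], [−768, 1]] · [[1, 3], [3, 10]] = [[2551, 7650], [−765, −2294]].

[[2551, 7650], [−765, −2294]]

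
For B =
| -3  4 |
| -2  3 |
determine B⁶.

B² = I (check: tr B = 0 and det B = -1), so B⁶ = I since 6 is even.

[[1, 0], [0, 1]]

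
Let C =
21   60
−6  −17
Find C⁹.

[[196821, 590460], [−59046, −177137]]

tr C = 4 and det C = 3, so the characteristic polynomial is λ² − (4)λ + (3) with roots 3 and 1.
Eigenvectors give P = [[10, 3], [−3, −1]] with P⁻¹ = [[1, 3], [−3, −10]], and C = P·diag(3, 1)·P⁻¹.
Then C⁹ = P·diag(19683, 1)·P⁻¹ = [[196830, 3], [−59049, −1]] · [[1, 3], [−3, −10]] = [[196821, 590460], [−59046, −177137]].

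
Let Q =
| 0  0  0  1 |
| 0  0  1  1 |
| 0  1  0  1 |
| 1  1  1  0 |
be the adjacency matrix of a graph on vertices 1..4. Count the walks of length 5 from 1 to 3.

The number of length-5 walks from vertex 1 to vertex 3 is entry (1,3) of Q⁵, where Q is the adjacency matrix.
Q² = [[1, 1, 1, 0], [1, 2, 1, 1], [1, 1, 2, 1], [0, 1, 1, 3]]
Q³ = [[0, 1, 1, 3], [1, 2, 3, 4], [1, 3, 2, 4], [3, 4, 4, 2]]
Q⁴ = [[3, 4, 4, 2], [4, 7, 6, 6], [4, 6, 7, 6], [2, 6, 6, 11]]
Q⁵ = [[2, 6, 6, 11], [6, 12, 13, 17], [6, 13, 12, 17], [11, 17, 17, 14]]

6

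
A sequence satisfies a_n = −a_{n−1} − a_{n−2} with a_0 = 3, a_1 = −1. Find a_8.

−2

With companion matrix C = [[−1, −1], [1, 0]], [a_n, a_{n−1}]ᵀ = C·[a_{n−1}, a_{n−2}]ᵀ, so [a_8, a_7]ᵀ = C^7·[a_1, a_0]ᵀ.
C^7 = [[−1, −1], [1, 0]], giving [a_8, a_7]ᵀ = [[−2], [−1]].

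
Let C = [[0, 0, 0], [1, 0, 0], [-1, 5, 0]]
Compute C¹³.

C is strictly triangular, hence nilpotent: C³ = 0, so C¹³ = 0.

[[0, 0, 0], [0, 0, 0], [0, 0, 0]]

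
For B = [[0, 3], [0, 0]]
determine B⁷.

B is strictly triangular, hence nilpotent: B² = 0, so B⁷ = 0.

[[0, 0], [0, 0]]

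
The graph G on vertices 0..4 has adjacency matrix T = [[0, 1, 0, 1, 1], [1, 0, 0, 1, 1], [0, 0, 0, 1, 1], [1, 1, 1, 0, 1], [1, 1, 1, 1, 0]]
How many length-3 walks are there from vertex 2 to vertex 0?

The number of length-3 walks from vertex 2 to vertex 0 is entry (2,0) of T³, where T is the adjacency matrix.
T² = [[3, 2, 2, 2, 2], [2, 3, 2, 2, 2], [2, 2, 2, 1, 1], [2, 2, 1, 4, 3], [2, 2, 1, 3, 4]]
T³ = [[6, 7, 4, 9, 9], [7, 6, 4, 9, 9], [4, 4, 2, 7, 7], [9, 9, 7, 8, 9], [9, 9, 7, 9, 8]]

4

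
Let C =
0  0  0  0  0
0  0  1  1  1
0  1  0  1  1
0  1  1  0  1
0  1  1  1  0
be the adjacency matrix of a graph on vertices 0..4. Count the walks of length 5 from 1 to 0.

The number of length-5 walks from vertex 1 to vertex 0 is entry (1,0) of C⁵, where C is the adjacency matrix.
C² = [[0, 0, 0, 0, 0], [0, 3, 2, 2, 2], [0, 2, 3, 2, 2], [0, 2, 2, 3, 2], [0, 2, 2, 2, 3]]
C³ = [[0, 0, 0, 0, 0], [0, 6, 7, 7, 7], [0, 7, 6, 7, 7], [0, 7, 7, 6, 7], [0, 7, 7, 7, 6]]
C⁴ = [[0, 0, 0, 0, 0], [0, 21, 20, 20, 20], [0, 20, 21, 20, 20], [0, 20, 20, 21, 20], [0, 20, 20, 20, 21]]
C⁵ = [[0, 0, 0, 0, 0], [0, 60, 61, 61, 61], [0, 61, 60, 61, 61], [0, 61, 61, 60, 61], [0, 61, 61, 61, 60]]

0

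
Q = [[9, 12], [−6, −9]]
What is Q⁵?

[[729, 972], [−486, −729]]

tr Q = 0 and det Q = −9, so the characteristic polynomial is λ² − (0)λ + (−9) with roots 3 and −3.
Eigenvectors give P = [[2, −1], [−1, 1]] with P⁻¹ = [[1, 1], [1, 2]], and Q = P·diag(3, −3)·P⁻¹.
Then Q⁵ = P·diag(243, −243)·P⁻¹ = [[486, 243], [−243, −243]] · [[1, 1], [1, 2]] = [[729, 972], [−486, −729]].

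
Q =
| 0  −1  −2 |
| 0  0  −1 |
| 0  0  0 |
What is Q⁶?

Q is strictly triangular, hence nilpotent: Q³ = 0, so Q⁶ = 0.

[[0, 0, 0], [0, 0, 0], [0, 0, 0]]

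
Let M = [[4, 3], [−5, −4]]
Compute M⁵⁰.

M² = I (check: tr M = 0 and det M = −1), so M⁵⁰ = I since 50 is even.

[[1, 0], [0, 1]]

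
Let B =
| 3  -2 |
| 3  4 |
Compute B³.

B² = [[3, -14], [21, 10]]
B³ = [[-33, -62], [93, -2]]

[[-33, -62], [93, -2]]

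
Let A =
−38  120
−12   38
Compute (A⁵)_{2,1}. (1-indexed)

tr A = 0 and det A = −4, so the characteristic polynomial is λ² − (0)λ + (−4) with roots −2 and 2.
Eigenvectors give P = [[10, 3], [3, 1]] with P⁻¹ = [[1, −3], [−3, 10]], and A = P·diag(−2, 2)·P⁻¹.
Then A⁵ = P·diag(−32, 32)·P⁻¹ = [[−320, 96], [−96, 32]] · [[1, −3], [−3, 10]] = [[−608, 1920], [−192, 608]].

−192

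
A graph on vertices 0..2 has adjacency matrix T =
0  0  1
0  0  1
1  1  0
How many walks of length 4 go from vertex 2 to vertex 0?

0

The number of length-4 walks from vertex 2 to vertex 0 is entry (2,0) of T^4, where T is the adjacency matrix.
T^2 = [[1, 1, 0], [1, 1, 0], [0, 0, 2]]
T^3 = [[0, 0, 2], [0, 0, 2], [2, 2, 0]]
T^4 = [[2, 2, 0], [2, 2, 0], [0, 0, 4]]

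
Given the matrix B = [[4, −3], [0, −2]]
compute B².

[[16, −6], [0, 4]]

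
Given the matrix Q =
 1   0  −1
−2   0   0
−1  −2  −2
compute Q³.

[[−3, −2, −4], [−4, −4, −2], [−8, −10, −15]]

Q² = [[2, 2, 1], [−2, 0, 2], [5, 4, 5]]
Q³ = [[−3, −2, −4], [−4, −4, −2], [−8, −10, −15]]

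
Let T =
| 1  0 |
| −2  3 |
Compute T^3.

[[1, 0], [−26, 27]]

tr T = 4 and det T = 3, so the characteristic polynomial is λ² − (4)λ + (3) with roots 3 and 1.
Eigenvectors give P = [[0, 1], [−1, 1]] with P⁻¹ = [[1, −1], [1, 0]], and T = P·diag(3, 1)·P⁻¹.
Then T^3 = P·diag(27, 1)·P⁻¹ = [[0, 1], [−27, 1]] · [[1, −1], [1, 0]] = [[1, 0], [−26, 27]].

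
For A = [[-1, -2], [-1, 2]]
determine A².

[[3, -2], [-1, 6]]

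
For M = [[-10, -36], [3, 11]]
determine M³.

[[-28, -108], [9, 35]]

tr M = 1 and det M = -2, so the characteristic polynomial is λ² − (1)λ + (-2) with roots 2 and -1.
Eigenvectors give P = [[3, 4], [-1, -1]] with P⁻¹ = [[-1, -4], [1, 3]], and M = P·diag(2, -1)·P⁻¹.
Then M³ = P·diag(8, -1)·P⁻¹ = [[24, -4], [-8, 1]] · [[-1, -4], [1, 3]] = [[-28, -108], [9, 35]].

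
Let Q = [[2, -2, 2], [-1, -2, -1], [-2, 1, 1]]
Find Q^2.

[[2, 2, 8], [2, 5, -1], [-7, 3, -4]]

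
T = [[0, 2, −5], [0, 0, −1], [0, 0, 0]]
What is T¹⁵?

T is strictly triangular, hence nilpotent: T³ = 0, so T¹⁵ = 0.

[[0, 0, 0], [0, 0, 0], [0, 0, 0]]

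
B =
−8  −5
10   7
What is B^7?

tr B = −1 and det B = −6, so the characteristic polynomial is λ² − (−1)λ + (−6) with roots −3 and 2.
Eigenvectors give P = [[−1, 1], [1, −2]] with P⁻¹ = [[−2, −1], [−1, −1]], and B = P·diag(−3, 2)·P⁻¹.
Then B^7 = P·diag(−2187, 128)·P⁻¹ = [[2187, 128], [−2187, −256]] · [[−2, −1], [−1, −1]] = [[−4502, −2315], [4630, 2443]].

[[−4502, −2315], [4630, 2443]]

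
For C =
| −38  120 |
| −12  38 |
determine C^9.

[[−9728, 30720], [−3072, 9728]]

tr C = 0 and det C = −4, so the characteristic polynomial is λ² − (0)λ + (−4) with roots 2 and −2.
Eigenvectors give P = [[3, 10], [1, 3]] with P⁻¹ = [[−3, 10], [1, −3]], and C = P·diag(2, −2)·P⁻¹.
Then C^9 = P·diag(512, −512)·P⁻¹ = [[1536, −5120], [512, −1536]] · [[−3, 10], [1, −3]] = [[−9728, 30720], [−3072, 9728]].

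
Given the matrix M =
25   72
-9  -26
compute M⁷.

[[1033, 3096], [-387, -1160]]

tr M = -1 and det M = -2, so the characteristic polynomial is λ² − (-1)λ + (-2) with roots 1 and -2.
Eigenvectors give P = [[-3, -8], [1, 3]] with P⁻¹ = [[-3, -8], [1, 3]], and M = P·diag(1, -2)·P⁻¹.
Then M⁷ = P·diag(1, -128)·P⁻¹ = [[-3, 1024], [1, -384]] · [[-3, -8], [1, 3]] = [[1033, 3096], [-387, -1160]].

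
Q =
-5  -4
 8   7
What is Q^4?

[[-79, -80], [160, 161]]

tr Q = 2 and det Q = -3, so the characteristic polynomial is λ² − (2)λ + (-3) with roots -1 and 3.
Eigenvectors give P = [[-1, -1], [1, 2]] with P⁻¹ = [[-2, -1], [1, 1]], and Q = P·diag(-1, 3)·P⁻¹.
Then Q^4 = P·diag(1, 81)·P⁻¹ = [[-1, -81], [1, 162]] · [[-2, -1], [1, 1]] = [[-79, -80], [160, 161]].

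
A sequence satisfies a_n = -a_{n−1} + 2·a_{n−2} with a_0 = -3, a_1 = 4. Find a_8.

-598

With companion matrix T = [[-1, 2], [1, 0]], [a_n, a_{n−1}]ᵀ = T·[a_{n−1}, a_{n−2}]ᵀ, so [a_8, a_7]ᵀ = T⁷·[a_1, a_0]ᵀ.
T⁷ = [[-85, 86], [43, -42]], giving [a_8, a_7]ᵀ = [[-598], [298]].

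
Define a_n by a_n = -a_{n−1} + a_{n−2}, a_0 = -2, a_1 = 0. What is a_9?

With companion matrix Q = [[-1, 1], [1, 0]], [a_n, a_{n−1}]ᵀ = Q·[a_{n−1}, a_{n−2}]ᵀ, so [a_9, a_8]ᵀ = Q^8·[a_1, a_0]ᵀ.
Q^8 = [[34, -21], [-21, 13]], giving [a_9, a_8]ᵀ = [[42], [-26]].

42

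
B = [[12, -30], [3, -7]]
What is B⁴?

[[666, -1950], [195, -569]]

tr B = 5 and det B = 6, so the characteristic polynomial is λ² − (5)λ + (6) with roots 3 and 2.
Eigenvectors give P = [[10, -3], [3, -1]] with P⁻¹ = [[1, -3], [3, -10]], and B = P·diag(3, 2)·P⁻¹.
Then B⁴ = P·diag(81, 16)·P⁻¹ = [[810, -48], [243, -16]] · [[1, -3], [3, -10]] = [[666, -1950], [195, -569]].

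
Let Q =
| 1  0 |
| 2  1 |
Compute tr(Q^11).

2

Q = I + N where N = [[0, 0], [2, 0]] is strictly lower-triangular, so N^2 = 0.
(I + N)^11 = I + 11·N = [[1, 0], [22, 1]].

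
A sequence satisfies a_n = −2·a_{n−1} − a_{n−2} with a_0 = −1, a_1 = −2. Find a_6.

17

With companion matrix B = [[−2, −1], [1, 0]], [a_n, a_{n−1}]ᵀ = B·[a_{n−1}, a_{n−2}]ᵀ, so [a_6, a_5]ᵀ = B⁵·[a_1, a_0]ᵀ.
B⁵ = [[−6, −5], [5, 4]], giving [a_6, a_5]ᵀ = [[17], [−14]].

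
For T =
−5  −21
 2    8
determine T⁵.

tr T = 3 and det T = 2, so the characteristic polynomial is λ² − (3)λ + (2) with roots 1 and 2.
Eigenvectors give P = [[7, −3], [−2, 1]] with P⁻¹ = [[1, 3], [2, 7]], and T = P·diag(1, 2)·P⁻¹.
Then T⁵ = P·diag(1, 32)·P⁻¹ = [[7, −96], [−2, 32]] · [[1, 3], [2, 7]] = [[−185, −651], [62, 218]].

[[−185, −651], [62, 218]]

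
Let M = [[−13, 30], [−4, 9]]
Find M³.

tr M = −4 and det M = 3, so the characteristic polynomial is λ² − (−4)λ + (3) with roots −1 and −3.
Eigenvectors give P = [[−5, 3], [−2, 1]] with P⁻¹ = [[1, −3], [2, −5]], and M = P·diag(−1, −3)·P⁻¹.
Then M³ = P·diag(−1, −27)·P⁻¹ = [[5, −81], [2, −27]] · [[1, −3], [2, −5]] = [[−157, 390], [−52, 129]].

[[−157, 390], [−52, 129]]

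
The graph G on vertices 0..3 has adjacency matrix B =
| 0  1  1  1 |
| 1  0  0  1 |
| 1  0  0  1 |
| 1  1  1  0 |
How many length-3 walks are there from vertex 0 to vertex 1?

5

The number of length-3 walks from vertex 0 to vertex 1 is entry (0,1) of B³, where B is the adjacency matrix.
B² = [[3, 1, 1, 2], [1, 2, 2, 1], [1, 2, 2, 1], [2, 1, 1, 3]]
B³ = [[4, 5, 5, 5], [5, 2, 2, 5], [5, 2, 2, 5], [5, 5, 5, 4]]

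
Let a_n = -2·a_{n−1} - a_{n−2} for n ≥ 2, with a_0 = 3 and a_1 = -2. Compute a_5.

2

With companion matrix B = [[-2, -1], [1, 0]], [a_n, a_{n−1}]ᵀ = B·[a_{n−1}, a_{n−2}]ᵀ, so [a_5, a_4]ᵀ = B^4·[a_1, a_0]ᵀ.
B^4 = [[5, 4], [-4, -3]], giving [a_5, a_4]ᵀ = [[2], [-1]].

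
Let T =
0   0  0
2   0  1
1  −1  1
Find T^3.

[[0, 0, 0], [−1, −1, 0], [−2, 0, −1]]

T^2 = [[0, 0, 0], [1, −1, 1], [−1, −1, 0]]
T^3 = [[0, 0, 0], [−1, −1, 0], [−2, 0, −1]]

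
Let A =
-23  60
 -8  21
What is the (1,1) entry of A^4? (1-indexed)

481

tr A = -2 and det A = -3, so the characteristic polynomial is λ² − (-2)λ + (-3) with roots -3 and 1.
Eigenvectors give P = [[3, -5], [1, -2]] with P⁻¹ = [[2, -5], [1, -3]], and A = P·diag(-3, 1)·P⁻¹.
Then A^4 = P·diag(81, 1)·P⁻¹ = [[243, -5], [81, -2]] · [[2, -5], [1, -3]] = [[481, -1200], [160, -399]].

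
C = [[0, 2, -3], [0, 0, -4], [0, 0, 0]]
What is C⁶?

[[0, 0, 0], [0, 0, 0], [0, 0, 0]]

C is strictly triangular, hence nilpotent: C³ = 0, so C⁶ = 0.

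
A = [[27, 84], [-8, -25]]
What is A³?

tr A = 2 and det A = -3, so the characteristic polynomial is λ² − (2)λ + (-3) with roots -1 and 3.
Eigenvectors give P = [[-3, 7], [1, -2]] with P⁻¹ = [[2, 7], [1, 3]], and A = P·diag(-1, 3)·P⁻¹.
Then A³ = P·diag(-1, 27)·P⁻¹ = [[3, 189], [-1, -54]] · [[2, 7], [1, 3]] = [[195, 588], [-56, -169]].

[[195, 588], [-56, -169]]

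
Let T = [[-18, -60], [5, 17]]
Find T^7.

[[-9132, -27780], [2315, 7073]]

tr T = -1 and det T = -6, so the characteristic polynomial is λ² − (-1)λ + (-6) with roots 2 and -3.
Eigenvectors give P = [[3, -4], [-1, 1]] with P⁻¹ = [[-1, -4], [-1, -3]], and T = P·diag(2, -3)·P⁻¹.
Then T^7 = P·diag(128, -2187)·P⁻¹ = [[384, 8748], [-128, -2187]] · [[-1, -4], [-1, -3]] = [[-9132, -27780], [2315, 7073]].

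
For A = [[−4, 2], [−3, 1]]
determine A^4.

[[46, −30], [45, −29]]

tr A = −3 and det A = 2, so the characteristic polynomial is λ² − (−3)λ + (2) with roots −1 and −2.
Eigenvectors give P = [[−2, 1], [−3, 1]] with P⁻¹ = [[1, −1], [3, −2]], and A = P·diag(−1, −2)·P⁻¹.
Then A^4 = P·diag(1, 16)·P⁻¹ = [[−2, 16], [−3, 16]] · [[1, −1], [3, −2]] = [[46, −30], [45, −29]].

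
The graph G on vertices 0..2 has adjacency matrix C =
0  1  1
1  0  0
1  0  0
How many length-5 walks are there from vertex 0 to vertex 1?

The number of length-5 walks from vertex 0 to vertex 1 is entry (0,1) of C⁵, where C is the adjacency matrix.
C² = [[2, 0, 0], [0, 1, 1], [0, 1, 1]]
C³ = [[0, 2, 2], [2, 0, 0], [2, 0, 0]]
C⁴ = [[4, 0, 0], [0, 2, 2], [0, 2, 2]]
C⁵ = [[0, 4, 4], [4, 0, 0], [4, 0, 0]]

4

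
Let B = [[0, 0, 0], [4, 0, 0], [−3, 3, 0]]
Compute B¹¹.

B is strictly triangular, hence nilpotent: B³ = 0, so B¹¹ = 0.

[[0, 0, 0], [0, 0, 0], [0, 0, 0]]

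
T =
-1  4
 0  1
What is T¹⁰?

[[1, 0], [0, 1]]

T² = I (check: tr T = 0 and det T = -1), so T¹⁰ = I since 10 is even.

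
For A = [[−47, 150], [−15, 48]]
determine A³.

[[−323, 1050], [−105, 342]]

tr A = 1 and det A = −6, so the characteristic polynomial is λ² − (1)λ + (−6) with roots 3 and −2.
Eigenvectors give P = [[3, 10], [1, 3]] with P⁻¹ = [[−3, 10], [1, −3]], and A = P·diag(3, −2)·P⁻¹.
Then A³ = P·diag(27, −8)·P⁻¹ = [[81, −80], [27, −24]] · [[−3, 10], [1, −3]] = [[−323, 1050], [−105, 342]].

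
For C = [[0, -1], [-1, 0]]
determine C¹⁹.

[[0, -1], [-1, 0]]

C² = I (check: tr C = 0 and det C = -1), so C¹⁹ = C since 19 is odd.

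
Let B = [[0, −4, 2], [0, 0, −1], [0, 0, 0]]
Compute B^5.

B is strictly triangular, hence nilpotent: B^3 = 0, so B^5 = 0.

[[0, 0, 0], [0, 0, 0], [0, 0, 0]]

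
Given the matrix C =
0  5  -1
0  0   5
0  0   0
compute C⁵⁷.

[[0, 0, 0], [0, 0, 0], [0, 0, 0]]

C is strictly triangular, hence nilpotent: C³ = 0, so C⁵⁷ = 0.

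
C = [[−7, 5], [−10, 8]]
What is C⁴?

tr C = 1 and det C = −6, so the characteristic polynomial is λ² − (1)λ + (−6) with roots 3 and −2.
Eigenvectors give P = [[1, 1], [2, 1]] with P⁻¹ = [[−1, 1], [2, −1]], and C = P·diag(3, −2)·P⁻¹.
Then C⁴ = P·diag(81, 16)·P⁻¹ = [[81, 16], [162, 16]] · [[−1, 1], [2, −1]] = [[−49, 65], [−130, 146]].

[[−49, 65], [−130, 146]]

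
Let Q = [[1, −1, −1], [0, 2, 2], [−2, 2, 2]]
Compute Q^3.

Q^2 = [[3, −5, −5], [−4, 8, 8], [−6, 10, 10]]
Q^3 = [[13, −23, −23], [−20, 36, 36], [−26, 46, 46]]

[[13, −23, −23], [−20, 36, 36], [−26, 46, 46]]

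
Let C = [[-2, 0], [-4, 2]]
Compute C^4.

[[16, 0], [0, 16]]

C^2 = [[4, 0], [0, 4]]
C^3 = [[-8, 0], [-16, 8]]
C^4 = [[16, 0], [0, 16]]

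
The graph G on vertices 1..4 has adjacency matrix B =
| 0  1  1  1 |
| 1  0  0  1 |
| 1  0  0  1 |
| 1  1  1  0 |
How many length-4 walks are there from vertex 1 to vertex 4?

14

The number of length-4 walks from vertex 1 to vertex 4 is entry (1,4) of B⁴, where B is the adjacency matrix.
B² = [[3, 1, 1, 2], [1, 2, 2, 1], [1, 2, 2, 1], [2, 1, 1, 3]]
B³ = [[4, 5, 5, 5], [5, 2, 2, 5], [5, 2, 2, 5], [5, 5, 5, 4]]
B⁴ = [[15, 9, 9, 14], [9, 10, 10, 9], [9, 10, 10, 9], [14, 9, 9, 15]]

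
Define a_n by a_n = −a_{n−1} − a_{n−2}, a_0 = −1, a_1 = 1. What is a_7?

With companion matrix B = [[−1, −1], [1, 0]], [a_n, a_{n−1}]ᵀ = B·[a_{n−1}, a_{n−2}]ᵀ, so [a_7, a_6]ᵀ = B⁶·[a_1, a_0]ᵀ.
B⁶ = [[1, 0], [0, 1]], giving [a_7, a_6]ᵀ = [[1], [−1]].

1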